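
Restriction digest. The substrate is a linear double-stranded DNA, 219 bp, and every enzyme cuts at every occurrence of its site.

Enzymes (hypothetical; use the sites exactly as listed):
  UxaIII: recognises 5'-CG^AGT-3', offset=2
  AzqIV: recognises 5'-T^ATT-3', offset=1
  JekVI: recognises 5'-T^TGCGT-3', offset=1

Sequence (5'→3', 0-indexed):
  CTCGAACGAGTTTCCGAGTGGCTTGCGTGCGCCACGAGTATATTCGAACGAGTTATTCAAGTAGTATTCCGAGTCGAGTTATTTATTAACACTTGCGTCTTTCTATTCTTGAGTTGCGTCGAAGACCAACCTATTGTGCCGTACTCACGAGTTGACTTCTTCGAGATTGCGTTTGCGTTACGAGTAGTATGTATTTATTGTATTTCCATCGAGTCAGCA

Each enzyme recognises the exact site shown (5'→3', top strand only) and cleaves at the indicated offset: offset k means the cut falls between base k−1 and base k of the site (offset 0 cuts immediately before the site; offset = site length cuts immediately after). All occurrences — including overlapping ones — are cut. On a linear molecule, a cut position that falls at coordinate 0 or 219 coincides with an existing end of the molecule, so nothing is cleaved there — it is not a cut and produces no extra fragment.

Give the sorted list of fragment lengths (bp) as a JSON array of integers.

Scan for sites:
  UxaIII (CGAGT, off=2): starts [6, 14, 34, 48, 69, 74, 147, 180, 209] → cuts [8, 16, 36, 50, 71, 76, 149, 182, 211]
  AzqIV (TATT, off=1): starts [40, 53, 64, 79, 83, 103, 131, 191, 195, 200] → cuts [41, 54, 65, 80, 84, 104, 132, 192, 196, 201]
  JekVI (TTGCGT, off=1): starts [22, 92, 113, 166, 172] → cuts [23, 93, 114, 167, 173]

Pooled cuts: [8, 16, 23, 36, 41, 50, 54, 65, 71, 76, 80, 84, 93, 104, 114, 132, 149, 167, 173, 182, 192, 196, 201, 211]

Fragments:
  [0,8): 8 bp
  [8,16): 8 bp
  [16,23): 7 bp
  [23,36): 13 bp
  [36,41): 5 bp
  [41,50): 9 bp
  [50,54): 4 bp
  [54,65): 11 bp
  [65,71): 6 bp
  [71,76): 5 bp
  [76,80): 4 bp
  [80,84): 4 bp
  [84,93): 9 bp
  [93,104): 11 bp
  [104,114): 10 bp
  [114,132): 18 bp
  [132,149): 17 bp
  [149,167): 18 bp
  [167,173): 6 bp
  [173,182): 9 bp
  [182,192): 10 bp
  [192,196): 4 bp
  [196,201): 5 bp
  [201,211): 10 bp
  [211,219): 8 bp

[4,4,4,4,5,5,5,6,6,7,8,8,8,9,9,9,10,10,10,11,11,13,17,18,18]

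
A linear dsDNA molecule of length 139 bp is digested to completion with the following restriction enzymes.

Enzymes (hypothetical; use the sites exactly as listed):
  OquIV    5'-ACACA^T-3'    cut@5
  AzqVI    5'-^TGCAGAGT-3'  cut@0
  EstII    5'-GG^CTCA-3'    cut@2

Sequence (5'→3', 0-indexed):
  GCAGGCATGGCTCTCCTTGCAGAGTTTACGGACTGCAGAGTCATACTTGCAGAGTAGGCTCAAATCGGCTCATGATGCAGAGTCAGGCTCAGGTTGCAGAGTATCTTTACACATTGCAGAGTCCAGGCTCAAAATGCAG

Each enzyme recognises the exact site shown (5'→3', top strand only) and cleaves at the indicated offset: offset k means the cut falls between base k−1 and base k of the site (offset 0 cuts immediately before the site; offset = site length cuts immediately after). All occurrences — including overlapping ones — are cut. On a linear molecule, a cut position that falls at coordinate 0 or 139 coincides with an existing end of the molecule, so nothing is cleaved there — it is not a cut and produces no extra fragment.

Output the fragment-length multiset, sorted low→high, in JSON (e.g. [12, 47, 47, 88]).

[1,7,7,10,11,12,12,13,14,16,17,19]

Site scan:
  OquIV (ACACAT, off=5): starts [108] → cuts [113]
  AzqVI (TGCAGAGT, off=0): starts [17, 33, 47, 75, 94, 114] → cuts [17, 33, 47, 75, 94, 114]
  EstII (GGCTCA, off=2): starts [56, 66, 85, 125] → cuts [58, 68, 87, 127]

All cut coordinates (distinct, sorted): [17, 33, 47, 58, 68, 75, 87, 94, 113, 114, 127]

Fragment lengths:
  [0,17): 17 bp
  [17,33): 16 bp
  [33,47): 14 bp
  [47,58): 11 bp
  [58,68): 10 bp
  [68,75): 7 bp
  [75,87): 12 bp
  [87,94): 7 bp
  [94,113): 19 bp
  [113,114): 1 bp
  [114,127): 13 bp
  [127,139): 12 bp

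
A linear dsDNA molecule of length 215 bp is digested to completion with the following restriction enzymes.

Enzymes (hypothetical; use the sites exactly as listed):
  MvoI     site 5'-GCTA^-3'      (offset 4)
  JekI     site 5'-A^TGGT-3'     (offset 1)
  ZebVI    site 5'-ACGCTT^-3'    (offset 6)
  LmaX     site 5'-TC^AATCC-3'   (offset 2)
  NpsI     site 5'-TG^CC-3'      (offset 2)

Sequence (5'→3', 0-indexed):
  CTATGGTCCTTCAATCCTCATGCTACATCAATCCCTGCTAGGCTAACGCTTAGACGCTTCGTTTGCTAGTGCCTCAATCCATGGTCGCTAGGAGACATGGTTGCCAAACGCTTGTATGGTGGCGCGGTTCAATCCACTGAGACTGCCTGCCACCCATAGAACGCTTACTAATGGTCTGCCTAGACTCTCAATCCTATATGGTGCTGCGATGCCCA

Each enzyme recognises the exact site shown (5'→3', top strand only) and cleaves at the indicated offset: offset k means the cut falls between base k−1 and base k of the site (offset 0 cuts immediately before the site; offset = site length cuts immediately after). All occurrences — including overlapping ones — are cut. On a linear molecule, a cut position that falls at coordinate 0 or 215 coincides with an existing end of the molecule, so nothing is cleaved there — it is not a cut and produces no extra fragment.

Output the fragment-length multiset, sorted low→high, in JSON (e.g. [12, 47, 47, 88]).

Per-enzyme occurrences:
  MvoI (GCTA, off=4): starts [21, 36, 41, 64, 86] → cuts [25, 40, 45, 68, 90]
  JekI (ATGGT, off=1): starts [2, 80, 96, 115, 170, 197] → cuts [3, 81, 97, 116, 171, 198]
  ZebVI (ACGCTT, off=6): starts [45, 53, 107, 160] → cuts [51, 59, 113, 166]
  LmaX (TCAATCC, off=2): starts [10, 27, 73, 128, 187] → cuts [12, 29, 75, 130, 189]
  NpsI (TGCC, off=2): starts [69, 101, 143, 147, 176, 209] → cuts [71, 103, 145, 149, 178, 211]

Pooled cuts: [3, 12, 25, 29, 40, 45, 51, 59, 68, 71, 75, 81, 90, 97, 103, 113, 116, 130, 145, 149, 166, 171, 178, 189, 198, 211]

Fragment lengths:
  [0,3): 3 bp
  [3,12): 9 bp
  [12,25): 13 bp
  [25,29): 4 bp
  [29,40): 11 bp
  [40,45): 5 bp
  [45,51): 6 bp
  [51,59): 8 bp
  [59,68): 9 bp
  [68,71): 3 bp
  [71,75): 4 bp
  [75,81): 6 bp
  [81,90): 9 bp
  [90,97): 7 bp
  [97,103): 6 bp
  [103,113): 10 bp
  [113,116): 3 bp
  [116,130): 14 bp
  [130,145): 15 bp
  [145,149): 4 bp
  [149,166): 17 bp
  [166,171): 5 bp
  [171,178): 7 bp
  [178,189): 11 bp
  [189,198): 9 bp
  [198,211): 13 bp
  [211,215): 4 bp

[3,3,3,4,4,4,4,5,5,6,6,6,7,7,8,9,9,9,9,10,11,11,13,13,14,15,17]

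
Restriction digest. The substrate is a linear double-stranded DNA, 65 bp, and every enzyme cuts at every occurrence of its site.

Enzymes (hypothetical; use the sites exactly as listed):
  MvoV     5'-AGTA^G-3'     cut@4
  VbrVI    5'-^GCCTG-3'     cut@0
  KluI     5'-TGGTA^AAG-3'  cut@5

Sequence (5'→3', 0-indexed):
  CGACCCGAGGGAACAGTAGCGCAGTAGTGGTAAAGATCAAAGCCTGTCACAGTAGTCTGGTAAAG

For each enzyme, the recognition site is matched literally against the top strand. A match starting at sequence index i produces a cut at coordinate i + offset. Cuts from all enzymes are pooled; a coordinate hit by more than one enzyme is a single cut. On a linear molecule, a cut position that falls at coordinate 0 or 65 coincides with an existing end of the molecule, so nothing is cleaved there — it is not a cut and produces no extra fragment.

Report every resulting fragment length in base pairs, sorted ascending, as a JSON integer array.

[3,6,8,8,9,13,18]

Scan for sites:
  MvoV AGTAG/4: at [14, 22, 50] ⇒ [18, 26, 54]
  VbrVI GCCTG/0: at [41] ⇒ [41]
  KluI TGGTAAAG/5: at [27, 57] ⇒ [32, 62]

All cut coordinates (distinct, sorted): [18, 26, 32, 41, 54, 62]

Fragments:
  [0,18): 18 bp
  [18,26): 8 bp
  [26,32): 6 bp
  [32,41): 9 bp
  [41,54): 13 bp
  [54,62): 8 bp
  [62,65): 3 bp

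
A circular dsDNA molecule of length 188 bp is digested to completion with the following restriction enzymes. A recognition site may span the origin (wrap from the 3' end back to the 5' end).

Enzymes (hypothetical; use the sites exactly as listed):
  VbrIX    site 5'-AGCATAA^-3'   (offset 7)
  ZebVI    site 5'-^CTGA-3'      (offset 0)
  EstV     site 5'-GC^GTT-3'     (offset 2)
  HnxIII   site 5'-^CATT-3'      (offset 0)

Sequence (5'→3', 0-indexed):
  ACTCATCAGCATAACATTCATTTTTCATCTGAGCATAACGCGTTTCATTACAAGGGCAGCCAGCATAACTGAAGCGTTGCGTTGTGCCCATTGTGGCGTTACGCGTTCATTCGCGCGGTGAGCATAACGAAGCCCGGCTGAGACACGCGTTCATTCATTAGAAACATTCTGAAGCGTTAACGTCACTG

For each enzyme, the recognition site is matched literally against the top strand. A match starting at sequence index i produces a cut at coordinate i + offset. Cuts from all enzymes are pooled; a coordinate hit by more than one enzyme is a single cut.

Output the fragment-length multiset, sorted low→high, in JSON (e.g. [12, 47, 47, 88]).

[3,3,3,4,4,4,4,5,7,7,7,8,9,9,10,10,10,10,11,17,20,23]

Per-enzyme occurrences:
  VbrIX AGCATAA/7: at [7, 31, 61, 120] ⇒ [14, 38, 68, 127]
  ZebVI CTGA/0: at [28, 68, 137, 168, 185] ⇒ [28, 68, 137, 168, 185]
  EstV GCGTT/2: at [39, 73, 78, 95, 102, 146, 173] ⇒ [41, 75, 80, 97, 104, 148, 175]
  HnxIII CATT/0: at [14, 18, 45, 88, 107, 151, 155, 164] ⇒ [14, 18, 45, 88, 107, 151, 155, 164]

Pooled cuts: [14, 18, 28, 38, 41, 45, 68, 75, 80, 88, 97, 104, 107, 127, 137, 148, 151, 155, 164, 168, 175, 185]

Fragment lengths:
  14→18: 4 bp
  18→28: 10 bp
  28→38: 10 bp
  38→41: 3 bp
  41→45: 4 bp
  45→68: 23 bp
  68→75: 7 bp
  75→80: 5 bp
  80→88: 8 bp
  88→97: 9 bp
  97→104: 7 bp
  104→107: 3 bp
  107→127: 20 bp
  127→137: 10 bp
  137→148: 11 bp
  148→151: 3 bp
  151→155: 4 bp
  155→164: 9 bp
  164→168: 4 bp
  168→175: 7 bp
  175→185: 10 bp
  185→14 (wrap): 188-185+14 = 17 bp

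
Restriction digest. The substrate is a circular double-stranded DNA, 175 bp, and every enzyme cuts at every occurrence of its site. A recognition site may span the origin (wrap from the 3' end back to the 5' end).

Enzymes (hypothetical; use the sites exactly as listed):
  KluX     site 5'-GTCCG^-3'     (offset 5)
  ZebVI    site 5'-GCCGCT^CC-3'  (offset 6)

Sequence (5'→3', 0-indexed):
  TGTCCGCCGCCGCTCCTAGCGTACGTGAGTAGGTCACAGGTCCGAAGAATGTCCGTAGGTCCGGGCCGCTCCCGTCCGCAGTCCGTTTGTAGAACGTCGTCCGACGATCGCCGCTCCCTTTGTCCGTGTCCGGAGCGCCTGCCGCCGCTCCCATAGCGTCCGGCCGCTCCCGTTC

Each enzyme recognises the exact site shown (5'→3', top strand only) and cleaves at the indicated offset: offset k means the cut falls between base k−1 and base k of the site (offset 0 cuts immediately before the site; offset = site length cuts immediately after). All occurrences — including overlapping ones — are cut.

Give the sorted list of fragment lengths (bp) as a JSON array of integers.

Scan for sites:
  KluX (GTCCG, off=5): starts [1, 39, 50, 58, 73, 80, 98, 121, 127, 157] → cuts [6, 44, 55, 63, 78, 85, 103, 126, 132, 162]
  ZebVI (GCCGCTCC, off=6): starts [8, 64, 109, 143, 162] → cuts [14, 70, 115, 149, 168]

Pooled cuts: [6, 14, 44, 55, 63, 70, 78, 85, 103, 115, 126, 132, 149, 162, 168]

Fragment lengths:
  6→14: 8 bp
  14→44: 30 bp
  44→55: 11 bp
  55→63: 8 bp
  63→70: 7 bp
  70→78: 8 bp
  78→85: 7 bp
  85→103: 18 bp
  103→115: 12 bp
  115→126: 11 bp
  126→132: 6 bp
  132→149: 17 bp
  149→162: 13 bp
  162→168: 6 bp
  168→6 (wrap): 175-168+6 = 13 bp

[6,6,7,7,8,8,8,11,11,12,13,13,17,18,30]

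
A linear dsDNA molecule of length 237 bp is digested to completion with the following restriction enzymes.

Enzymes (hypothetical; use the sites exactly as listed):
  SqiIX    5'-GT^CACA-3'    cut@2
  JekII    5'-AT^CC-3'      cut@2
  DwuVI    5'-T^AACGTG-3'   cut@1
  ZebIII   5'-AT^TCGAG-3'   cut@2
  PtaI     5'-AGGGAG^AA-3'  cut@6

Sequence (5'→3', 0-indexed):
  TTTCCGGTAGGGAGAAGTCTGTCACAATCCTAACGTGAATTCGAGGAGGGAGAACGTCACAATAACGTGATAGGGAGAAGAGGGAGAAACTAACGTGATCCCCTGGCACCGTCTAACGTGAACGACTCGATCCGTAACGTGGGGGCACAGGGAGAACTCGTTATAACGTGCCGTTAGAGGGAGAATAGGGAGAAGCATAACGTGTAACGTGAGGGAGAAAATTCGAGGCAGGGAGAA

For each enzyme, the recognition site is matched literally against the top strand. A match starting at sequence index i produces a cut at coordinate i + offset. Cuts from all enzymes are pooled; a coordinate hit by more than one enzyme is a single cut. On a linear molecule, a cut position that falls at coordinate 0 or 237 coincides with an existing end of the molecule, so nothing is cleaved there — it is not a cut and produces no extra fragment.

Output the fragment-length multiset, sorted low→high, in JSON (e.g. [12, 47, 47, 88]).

[2,3,4,5,5,5,6,6,6,7,8,8,9,9,9,10,12,12,13,14,14,15,17,19,19]

Site scan:
  SqiIX (GTCACA, off=2): starts [20, 55] → cuts [22, 57]
  JekII (ATCC, off=2): starts [26, 97, 129] → cuts [28, 99, 131]
  DwuVI (TAACGTG, off=1): starts [30, 62, 90, 113, 134, 163, 197, 204] → cuts [31, 63, 91, 114, 135, 164, 198, 205]
  ZebIII (ATTCGAG, off=2): starts [38, 220] → cuts [40, 222]
  PtaI (AGGGAGAA, off=6): starts [8, 46, 71, 80, 148, 177, 186, 211, 229] → cuts [14, 52, 77, 86, 154, 183, 192, 217, 235]

All cut coordinates (distinct, sorted): [14, 22, 28, 31, 40, 52, 57, 63, 77, 86, 91, 99, 114, 131, 135, 154, 164, 183, 192, 198, 205, 217, 222, 235]

Fragment lengths:
  [0,14): 14 bp
  [14,22): 8 bp
  [22,28): 6 bp
  [28,31): 3 bp
  [31,40): 9 bp
  [40,52): 12 bp
  [52,57): 5 bp
  [57,63): 6 bp
  [63,77): 14 bp
  [77,86): 9 bp
  [86,91): 5 bp
  [91,99): 8 bp
  [99,114): 15 bp
  [114,131): 17 bp
  [131,135): 4 bp
  [135,154): 19 bp
  [154,164): 10 bp
  [164,183): 19 bp
  [183,192): 9 bp
  [192,198): 6 bp
  [198,205): 7 bp
  [205,217): 12 bp
  [217,222): 5 bp
  [222,235): 13 bp
  [235,237): 2 bp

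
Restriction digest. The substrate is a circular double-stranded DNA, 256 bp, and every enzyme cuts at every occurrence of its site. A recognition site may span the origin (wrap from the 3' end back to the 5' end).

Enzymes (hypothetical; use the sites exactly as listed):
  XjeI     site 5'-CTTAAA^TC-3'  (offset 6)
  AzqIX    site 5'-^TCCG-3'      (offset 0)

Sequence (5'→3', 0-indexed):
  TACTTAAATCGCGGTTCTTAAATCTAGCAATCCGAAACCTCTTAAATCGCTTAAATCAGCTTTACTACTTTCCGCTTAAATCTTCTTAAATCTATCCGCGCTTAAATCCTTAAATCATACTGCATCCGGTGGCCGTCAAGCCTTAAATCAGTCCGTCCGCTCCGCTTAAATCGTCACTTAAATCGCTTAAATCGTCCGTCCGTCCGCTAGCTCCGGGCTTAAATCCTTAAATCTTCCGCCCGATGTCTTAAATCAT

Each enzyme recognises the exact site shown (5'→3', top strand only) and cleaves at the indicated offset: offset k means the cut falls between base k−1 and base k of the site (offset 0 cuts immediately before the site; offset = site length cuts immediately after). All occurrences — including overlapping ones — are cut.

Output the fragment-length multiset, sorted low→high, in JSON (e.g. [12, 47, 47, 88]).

[3,3,4,4,4,4,4,5,8,8,8,9,9,9,10,10,10,10,12,12,12,12,14,15,16,18,23]

Per-enzyme occurrences:
  XjeI (CTTAAATC, off=6): starts [2, 16, 40, 49, 74, 84, 100, 108, 141, 164, 176, 185, 217, 225, 246] → cuts [8, 22, 46, 55, 80, 90, 106, 114, 147, 170, 182, 191, 223, 231, 252]
  AzqIX (TCCG, off=0): starts [30, 70, 94, 124, 151, 155, 160, 194, 198, 202, 211, 234] → cuts [30, 70, 94, 124, 151, 155, 160, 194, 198, 202, 211, 234]

All cut coordinates (distinct, sorted): [8, 22, 30, 46, 55, 70, 80, 90, 94, 106, 114, 124, 147, 151, 155, 160, 170, 182, 191, 194, 198, 202, 211, 223, 231, 234, 252]

Fragment lengths:
  8→22: 14 bp
  22→30: 8 bp
  30→46: 16 bp
  46→55: 9 bp
  55→70: 15 bp
  70→80: 10 bp
  80→90: 10 bp
  90→94: 4 bp
  94→106: 12 bp
  106→114: 8 bp
  114→124: 10 bp
  124→147: 23 bp
  147→151: 4 bp
  151→155: 4 bp
  155→160: 5 bp
  160→170: 10 bp
  170→182: 12 bp
  182→191: 9 bp
  191→194: 3 bp
  194→198: 4 bp
  198→202: 4 bp
  202→211: 9 bp
  211→223: 12 bp
  223→231: 8 bp
  231→234: 3 bp
  234→252: 18 bp
  252→8 (wrap): 256-252+8 = 12 bp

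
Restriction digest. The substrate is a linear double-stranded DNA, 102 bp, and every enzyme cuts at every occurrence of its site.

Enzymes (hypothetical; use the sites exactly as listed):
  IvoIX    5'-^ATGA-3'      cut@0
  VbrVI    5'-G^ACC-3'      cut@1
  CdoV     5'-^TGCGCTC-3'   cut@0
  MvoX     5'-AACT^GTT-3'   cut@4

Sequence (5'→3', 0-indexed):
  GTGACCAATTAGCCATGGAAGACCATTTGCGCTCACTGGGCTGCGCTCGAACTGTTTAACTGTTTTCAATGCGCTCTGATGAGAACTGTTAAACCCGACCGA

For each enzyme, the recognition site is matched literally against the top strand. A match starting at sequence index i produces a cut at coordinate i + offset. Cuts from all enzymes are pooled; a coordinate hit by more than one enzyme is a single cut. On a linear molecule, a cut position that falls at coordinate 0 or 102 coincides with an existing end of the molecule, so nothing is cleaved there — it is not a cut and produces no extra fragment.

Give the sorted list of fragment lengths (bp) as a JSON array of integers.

Scan for sites:
  IvoIX ATGA/0: at [78] ⇒ [78]
  VbrVI GACC/1: at [2, 20, 96] ⇒ [3, 21, 97]
  CdoV TGCGCTC/0: at [27, 41, 69] ⇒ [27, 41, 69]
  MvoX AACTGTT/4: at [49, 57, 83] ⇒ [53, 61, 87]

Pooled cuts: [3, 21, 27, 41, 53, 61, 69, 78, 87, 97]

Fragments:
  [0,3): 3 bp
  [3,21): 18 bp
  [21,27): 6 bp
  [27,41): 14 bp
  [41,53): 12 bp
  [53,61): 8 bp
  [61,69): 8 bp
  [69,78): 9 bp
  [78,87): 9 bp
  [87,97): 10 bp
  [97,102): 5 bp

[3,5,6,8,8,9,9,10,12,14,18]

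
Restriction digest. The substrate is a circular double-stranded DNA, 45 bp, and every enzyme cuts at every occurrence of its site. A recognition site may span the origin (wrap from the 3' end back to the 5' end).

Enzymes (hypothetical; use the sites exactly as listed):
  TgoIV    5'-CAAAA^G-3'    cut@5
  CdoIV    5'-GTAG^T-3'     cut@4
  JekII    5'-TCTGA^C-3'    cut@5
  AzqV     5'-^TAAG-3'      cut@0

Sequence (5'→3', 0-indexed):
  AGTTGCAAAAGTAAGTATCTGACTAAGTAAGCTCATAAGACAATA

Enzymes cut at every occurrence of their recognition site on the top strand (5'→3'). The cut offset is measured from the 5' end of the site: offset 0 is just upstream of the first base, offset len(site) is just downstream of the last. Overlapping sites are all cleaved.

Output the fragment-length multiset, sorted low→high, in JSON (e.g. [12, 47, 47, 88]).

[1,1,4,8,8,11,12]

Per-enzyme occurrences:
  TgoIV CAAAAG/5: at [5] ⇒ [10]
  CdoIV (GTAGT, off=4): no sites
  JekII TCTGAC/5: at [17] ⇒ [22]
  AzqV TAAG/0: at [11, 23, 27, 35, 43] ⇒ [11, 23, 27, 35, 43]

Pooled cuts: [10, 11, 22, 23, 27, 35, 43]

Fragment lengths:
  10→11: 1 bp
  11→22: 11 bp
  22→23: 1 bp
  23→27: 4 bp
  27→35: 8 bp
  35→43: 8 bp
  43→10 (wrap): 45-43+10 = 12 bp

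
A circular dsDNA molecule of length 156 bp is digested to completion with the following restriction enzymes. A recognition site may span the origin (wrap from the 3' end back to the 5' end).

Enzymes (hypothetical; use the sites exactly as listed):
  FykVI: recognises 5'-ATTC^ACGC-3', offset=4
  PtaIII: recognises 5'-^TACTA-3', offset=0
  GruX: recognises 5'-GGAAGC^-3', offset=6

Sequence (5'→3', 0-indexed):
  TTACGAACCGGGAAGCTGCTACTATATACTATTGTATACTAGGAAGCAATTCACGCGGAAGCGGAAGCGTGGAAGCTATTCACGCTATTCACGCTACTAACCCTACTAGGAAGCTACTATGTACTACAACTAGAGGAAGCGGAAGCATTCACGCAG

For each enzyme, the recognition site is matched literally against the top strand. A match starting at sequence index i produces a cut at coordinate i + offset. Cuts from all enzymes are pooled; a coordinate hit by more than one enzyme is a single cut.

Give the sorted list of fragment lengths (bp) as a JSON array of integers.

Per-enzyme occurrences:
  FykVI (ATTCACGC, off=4): starts [48, 77, 86, 146] → cuts [52, 81, 90, 150]
  PtaIII (TACTA, off=0): starts [19, 26, 36, 94, 103, 114, 121] → cuts [19, 26, 36, 94, 103, 114, 121]
  GruX (GGAAGC, off=6): starts [10, 41, 56, 62, 70, 108, 134, 140] → cuts [16, 47, 62, 68, 76, 114, 140, 146]

All cut coordinates (distinct, sorted): [16, 19, 26, 36, 47, 52, 62, 68, 76, 81, 90, 94, 103, 114, 121, 140, 146, 150]

Fragments:
  16→19: 3 bp
  19→26: 7 bp
  26→36: 10 bp
  36→47: 11 bp
  47→52: 5 bp
  52→62: 10 bp
  62→68: 6 bp
  68→76: 8 bp
  76→81: 5 bp
  81→90: 9 bp
  90→94: 4 bp
  94→103: 9 bp
  103→114: 11 bp
  114→121: 7 bp
  121→140: 19 bp
  140→146: 6 bp
  146→150: 4 bp
  150→16 (wrap): 156-150+16 = 22 bp

[3,4,4,5,5,6,6,7,7,8,9,9,10,10,11,11,19,22]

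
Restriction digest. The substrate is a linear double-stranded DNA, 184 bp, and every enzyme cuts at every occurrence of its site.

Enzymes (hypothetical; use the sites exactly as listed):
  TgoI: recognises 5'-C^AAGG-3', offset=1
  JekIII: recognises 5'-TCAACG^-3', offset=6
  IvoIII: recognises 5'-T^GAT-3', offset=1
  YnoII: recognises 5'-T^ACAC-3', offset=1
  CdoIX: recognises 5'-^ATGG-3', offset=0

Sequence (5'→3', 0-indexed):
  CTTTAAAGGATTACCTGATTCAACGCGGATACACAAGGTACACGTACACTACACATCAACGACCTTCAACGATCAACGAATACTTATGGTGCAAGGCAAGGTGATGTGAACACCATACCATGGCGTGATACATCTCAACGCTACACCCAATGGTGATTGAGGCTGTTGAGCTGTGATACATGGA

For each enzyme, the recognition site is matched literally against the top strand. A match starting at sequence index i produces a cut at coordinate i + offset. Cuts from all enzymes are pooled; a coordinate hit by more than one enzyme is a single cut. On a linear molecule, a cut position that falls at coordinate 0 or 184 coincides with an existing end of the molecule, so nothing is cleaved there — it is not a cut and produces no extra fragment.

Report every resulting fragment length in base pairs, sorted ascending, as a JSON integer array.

Site scan:
  TgoI CAAGG/1: at [33, 91, 96] ⇒ [34, 92, 97]
  JekIII TCAACG/6: at [19, 55, 65, 72, 134] ⇒ [25, 61, 71, 78, 140]
  IvoIII TGAT/1: at [15, 101, 125, 153, 173] ⇒ [16, 102, 126, 154, 174]
  YnoII TACAC/1: at [29, 38, 44, 49, 141] ⇒ [30, 39, 45, 50, 142]
  CdoIX ATGG/0: at [85, 119, 149, 179] ⇒ [85, 119, 149, 179]

Pooled cuts: [16, 25, 30, 34, 39, 45, 50, 61, 71, 78, 85, 92, 97, 102, 119, 126, 140, 142, 149, 154, 174, 179]

Fragment lengths:
  [0,16): 16 bp
  [16,25): 9 bp
  [25,30): 5 bp
  [30,34): 4 bp
  [34,39): 5 bp
  [39,45): 6 bp
  [45,50): 5 bp
  [50,61): 11 bp
  [61,71): 10 bp
  [71,78): 7 bp
  [78,85): 7 bp
  [85,92): 7 bp
  [92,97): 5 bp
  [97,102): 5 bp
  [102,119): 17 bp
  [119,126): 7 bp
  [126,140): 14 bp
  [140,142): 2 bp
  [142,149): 7 bp
  [149,154): 5 bp
  [154,174): 20 bp
  [174,179): 5 bp
  [179,184): 5 bp

[2,4,5,5,5,5,5,5,5,5,6,7,7,7,7,7,9,10,11,14,16,17,20]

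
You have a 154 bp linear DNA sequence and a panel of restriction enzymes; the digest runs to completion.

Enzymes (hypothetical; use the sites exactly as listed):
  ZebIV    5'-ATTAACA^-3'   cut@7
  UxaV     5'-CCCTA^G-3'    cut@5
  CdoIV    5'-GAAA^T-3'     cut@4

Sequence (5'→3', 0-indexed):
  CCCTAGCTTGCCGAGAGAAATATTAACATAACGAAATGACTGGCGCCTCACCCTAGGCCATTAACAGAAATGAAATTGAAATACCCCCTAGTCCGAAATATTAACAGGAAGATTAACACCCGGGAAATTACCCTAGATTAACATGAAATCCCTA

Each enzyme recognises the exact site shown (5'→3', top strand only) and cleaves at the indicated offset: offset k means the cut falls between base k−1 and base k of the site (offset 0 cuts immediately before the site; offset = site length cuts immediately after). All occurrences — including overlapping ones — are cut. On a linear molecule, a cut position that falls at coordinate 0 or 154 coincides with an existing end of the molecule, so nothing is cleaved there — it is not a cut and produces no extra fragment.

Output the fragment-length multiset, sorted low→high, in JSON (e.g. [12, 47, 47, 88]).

Per-enzyme occurrences:
  ZebIV ATTAACA/7: at [21, 59, 99, 111, 136] ⇒ [28, 66, 106, 118, 143]
  UxaV CCCTAG/5: at [0, 50, 85, 130] ⇒ [5, 55, 90, 135]
  CdoIV GAAAT/4: at [16, 32, 66, 71, 77, 94, 123, 144] ⇒ [20, 36, 70, 75, 81, 98, 127, 148]

Pooled cuts: [5, 20, 28, 36, 55, 66, 70, 75, 81, 90, 98, 106, 118, 127, 135, 143, 148]

Fragment lengths:
  [0,5): 5 bp
  [5,20): 15 bp
  [20,28): 8 bp
  [28,36): 8 bp
  [36,55): 19 bp
  [55,66): 11 bp
  [66,70): 4 bp
  [70,75): 5 bp
  [75,81): 6 bp
  [81,90): 9 bp
  [90,98): 8 bp
  [98,106): 8 bp
  [106,118): 12 bp
  [118,127): 9 bp
  [127,135): 8 bp
  [135,143): 8 bp
  [143,148): 5 bp
  [148,154): 6 bp

[4,5,5,5,6,6,8,8,8,8,8,8,9,9,11,12,15,19]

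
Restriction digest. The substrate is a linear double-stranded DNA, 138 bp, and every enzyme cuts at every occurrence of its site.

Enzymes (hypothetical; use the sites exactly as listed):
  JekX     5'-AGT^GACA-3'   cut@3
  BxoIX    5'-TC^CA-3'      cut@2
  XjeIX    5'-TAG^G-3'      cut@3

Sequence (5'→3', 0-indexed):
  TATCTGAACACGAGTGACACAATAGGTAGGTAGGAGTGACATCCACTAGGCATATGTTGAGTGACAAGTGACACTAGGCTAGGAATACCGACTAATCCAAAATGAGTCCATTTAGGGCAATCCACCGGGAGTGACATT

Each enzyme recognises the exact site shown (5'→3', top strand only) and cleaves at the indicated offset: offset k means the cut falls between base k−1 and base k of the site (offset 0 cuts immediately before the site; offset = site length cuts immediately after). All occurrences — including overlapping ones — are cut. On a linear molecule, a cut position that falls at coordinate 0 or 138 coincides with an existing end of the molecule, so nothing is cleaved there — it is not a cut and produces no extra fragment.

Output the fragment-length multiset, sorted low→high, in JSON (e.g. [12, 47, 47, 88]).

Scan for sites:
  JekX AGTGACA/3: at [12, 34, 59, 66, 129] ⇒ [15, 37, 62, 69, 132]
  BxoIX TCCA/2: at [41, 95, 106, 120] ⇒ [43, 97, 108, 122]
  XjeIX TAGG/3: at [22, 26, 30, 46, 74, 79, 112] ⇒ [25, 29, 33, 49, 77, 82, 115]

All cut coordinates (distinct, sorted): [15, 25, 29, 33, 37, 43, 49, 62, 69, 77, 82, 97, 108, 115, 122, 132]

Fragment lengths:
  [0,15): 15 bp
  [15,25): 10 bp
  [25,29): 4 bp
  [29,33): 4 bp
  [33,37): 4 bp
  [37,43): 6 bp
  [43,49): 6 bp
  [49,62): 13 bp
  [62,69): 7 bp
  [69,77): 8 bp
  [77,82): 5 bp
  [82,97): 15 bp
  [97,108): 11 bp
  [108,115): 7 bp
  [115,122): 7 bp
  [122,132): 10 bp
  [132,138): 6 bp

[4,4,4,5,6,6,6,7,7,7,8,10,10,11,13,15,15]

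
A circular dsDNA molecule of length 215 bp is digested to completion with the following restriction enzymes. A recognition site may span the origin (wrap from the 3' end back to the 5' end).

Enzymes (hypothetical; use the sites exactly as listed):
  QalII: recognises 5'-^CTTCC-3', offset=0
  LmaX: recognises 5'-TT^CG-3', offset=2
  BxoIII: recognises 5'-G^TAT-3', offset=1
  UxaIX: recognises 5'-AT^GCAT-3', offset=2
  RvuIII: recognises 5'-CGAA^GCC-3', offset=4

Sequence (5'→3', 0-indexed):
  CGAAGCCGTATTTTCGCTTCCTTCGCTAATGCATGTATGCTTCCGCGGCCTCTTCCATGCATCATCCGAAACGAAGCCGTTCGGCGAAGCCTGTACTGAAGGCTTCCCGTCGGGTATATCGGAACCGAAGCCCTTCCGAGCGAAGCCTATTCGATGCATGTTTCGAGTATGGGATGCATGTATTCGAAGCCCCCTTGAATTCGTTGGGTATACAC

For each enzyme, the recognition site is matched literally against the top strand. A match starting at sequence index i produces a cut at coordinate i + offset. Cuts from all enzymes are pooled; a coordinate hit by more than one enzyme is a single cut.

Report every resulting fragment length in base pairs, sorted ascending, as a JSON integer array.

Per-enzyme occurrences:
  QalII (CTTCC, off=0): starts [16, 39, 51, 102, 132] → cuts [16, 39, 51, 102, 132]
  LmaX (TTCG, off=2): starts [12, 21, 79, 149, 161, 182, 199] → cuts [14, 23, 81, 151, 163, 184, 201]
  BxoIII (GTAT, off=1): starts [7, 34, 113, 166, 179, 207] → cuts [8, 35, 114, 167, 180, 208]
  UxaIX (ATGCAT, off=2): starts [28, 56, 153, 173] → cuts [30, 58, 155, 175]
  RvuIII (CGAAGCC, off=4): starts [0, 71, 84, 125, 140, 184] → cuts [4, 75, 88, 129, 144, 188]

Pooled cuts: [4, 8, 14, 16, 23, 30, 35, 39, 51, 58, 75, 81, 88, 102, 114, 129, 132, 144, 151, 155, 163, 167, 175, 180, 184, 188, 201, 208]

Fragment lengths:
  4→8: 4 bp
  8→14: 6 bp
  14→16: 2 bp
  16→23: 7 bp
  23→30: 7 bp
  30→35: 5 bp
  35→39: 4 bp
  39→51: 12 bp
  51→58: 7 bp
  58→75: 17 bp
  75→81: 6 bp
  81→88: 7 bp
  88→102: 14 bp
  102→114: 12 bp
  114→129: 15 bp
  129→132: 3 bp
  132→144: 12 bp
  144→151: 7 bp
  151→155: 4 bp
  155→163: 8 bp
  163→167: 4 bp
  167→175: 8 bp
  175→180: 5 bp
  180→184: 4 bp
  184→188: 4 bp
  188→201: 13 bp
  201→208: 7 bp
  208→4 (wrap): 215-208+4 = 11 bp

[2,3,4,4,4,4,4,4,5,5,6,6,7,7,7,7,7,7,8,8,11,12,12,12,13,14,15,17]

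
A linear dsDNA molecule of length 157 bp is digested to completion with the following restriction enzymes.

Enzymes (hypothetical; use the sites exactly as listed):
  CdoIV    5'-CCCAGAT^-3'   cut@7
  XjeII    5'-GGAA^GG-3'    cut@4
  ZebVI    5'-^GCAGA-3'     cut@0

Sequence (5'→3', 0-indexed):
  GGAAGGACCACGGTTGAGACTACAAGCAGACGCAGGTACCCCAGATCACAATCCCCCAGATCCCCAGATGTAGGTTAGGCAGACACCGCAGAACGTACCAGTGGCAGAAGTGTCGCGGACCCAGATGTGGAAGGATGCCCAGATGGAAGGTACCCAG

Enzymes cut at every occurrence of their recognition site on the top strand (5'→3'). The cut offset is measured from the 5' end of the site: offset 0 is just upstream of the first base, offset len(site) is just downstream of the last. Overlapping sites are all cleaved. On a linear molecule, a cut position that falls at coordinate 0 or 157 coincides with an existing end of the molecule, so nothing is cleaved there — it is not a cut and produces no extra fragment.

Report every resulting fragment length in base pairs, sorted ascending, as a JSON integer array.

[4,4,6,8,9,9,9,12,15,16,21,21,23]

Scan for sites:
  CdoIV (CCCAGAT, off=7): starts [39, 54, 62, 119, 137] → cuts [46, 61, 69, 126, 144]
  XjeII (GGAAGG, off=4): starts [0, 128, 144] → cuts [4, 132, 148]
  ZebVI (GCAGA, off=0): starts [25, 78, 87, 103] → cuts [25, 78, 87, 103]

Pooled cuts: [4, 25, 46, 61, 69, 78, 87, 103, 126, 132, 144, 148]

Fragments:
  [0,4): 4 bp
  [4,25): 21 bp
  [25,46): 21 bp
  [46,61): 15 bp
  [61,69): 8 bp
  [69,78): 9 bp
  [78,87): 9 bp
  [87,103): 16 bp
  [103,126): 23 bp
  [126,132): 6 bp
  [132,144): 12 bp
  [144,148): 4 bp
  [148,157): 9 bp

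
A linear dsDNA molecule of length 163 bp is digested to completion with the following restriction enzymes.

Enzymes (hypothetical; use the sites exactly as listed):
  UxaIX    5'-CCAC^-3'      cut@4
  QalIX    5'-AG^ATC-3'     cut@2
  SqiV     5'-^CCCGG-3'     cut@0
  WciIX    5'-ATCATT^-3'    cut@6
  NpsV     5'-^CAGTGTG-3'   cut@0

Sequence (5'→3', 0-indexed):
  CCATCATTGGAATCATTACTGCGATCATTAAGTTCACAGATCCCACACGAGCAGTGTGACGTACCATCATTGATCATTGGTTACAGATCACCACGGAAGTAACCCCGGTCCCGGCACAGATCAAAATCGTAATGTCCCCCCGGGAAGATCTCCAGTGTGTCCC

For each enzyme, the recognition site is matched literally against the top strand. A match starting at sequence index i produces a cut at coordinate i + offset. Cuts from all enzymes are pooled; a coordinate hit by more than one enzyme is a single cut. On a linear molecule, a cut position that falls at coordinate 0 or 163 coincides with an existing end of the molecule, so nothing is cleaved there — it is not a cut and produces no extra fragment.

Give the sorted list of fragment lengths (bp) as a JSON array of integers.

Per-enzyme occurrences:
  UxaIX CCAC/4: at [42, 90] ⇒ [46, 94]
  QalIX AGATC/2: at [37, 84, 117, 145] ⇒ [39, 86, 119, 147]
  SqiV CCCGG/0: at [103, 109, 138] ⇒ [103, 109, 138]
  WciIX ATCATT/6: at [2, 11, 23, 65, 72] ⇒ [8, 17, 29, 71, 78]
  NpsV CAGTGTG/0: at [51, 152] ⇒ [51, 152]

All cut coordinates (distinct, sorted): [8, 17, 29, 39, 46, 51, 71, 78, 86, 94, 103, 109, 119, 138, 147, 152]

Fragment lengths:
  [0,8): 8 bp
  [8,17): 9 bp
  [17,29): 12 bp
  [29,39): 10 bp
  [39,46): 7 bp
  [46,51): 5 bp
  [51,71): 20 bp
  [71,78): 7 bp
  [78,86): 8 bp
  [86,94): 8 bp
  [94,103): 9 bp
  [103,109): 6 bp
  [109,119): 10 bp
  [119,138): 19 bp
  [138,147): 9 bp
  [147,152): 5 bp
  [152,163): 11 bp

[5,5,6,7,7,8,8,8,9,9,9,10,10,11,12,19,20]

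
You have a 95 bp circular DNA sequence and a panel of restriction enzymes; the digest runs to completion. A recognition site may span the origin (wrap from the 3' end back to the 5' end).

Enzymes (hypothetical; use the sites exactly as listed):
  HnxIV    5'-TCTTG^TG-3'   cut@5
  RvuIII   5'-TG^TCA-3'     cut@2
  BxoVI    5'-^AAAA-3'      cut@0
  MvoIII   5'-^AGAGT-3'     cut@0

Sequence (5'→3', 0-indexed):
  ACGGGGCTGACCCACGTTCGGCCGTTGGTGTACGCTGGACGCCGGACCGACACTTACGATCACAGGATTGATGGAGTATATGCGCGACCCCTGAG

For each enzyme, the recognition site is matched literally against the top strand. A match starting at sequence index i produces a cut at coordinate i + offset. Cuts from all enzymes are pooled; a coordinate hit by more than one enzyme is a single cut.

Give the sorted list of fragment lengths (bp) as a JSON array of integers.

Scan for sites:
  HnxIV (TCTTGTG, off=5): no sites
  RvuIII (TGTCA, off=2): no sites
  BxoVI (AAAA, off=0): no sites
  MvoIII (AGAGT, off=0): no sites

Pooled cuts: ∅

Fragments:
  no cuts → one circular fragment of 95 bp

[95]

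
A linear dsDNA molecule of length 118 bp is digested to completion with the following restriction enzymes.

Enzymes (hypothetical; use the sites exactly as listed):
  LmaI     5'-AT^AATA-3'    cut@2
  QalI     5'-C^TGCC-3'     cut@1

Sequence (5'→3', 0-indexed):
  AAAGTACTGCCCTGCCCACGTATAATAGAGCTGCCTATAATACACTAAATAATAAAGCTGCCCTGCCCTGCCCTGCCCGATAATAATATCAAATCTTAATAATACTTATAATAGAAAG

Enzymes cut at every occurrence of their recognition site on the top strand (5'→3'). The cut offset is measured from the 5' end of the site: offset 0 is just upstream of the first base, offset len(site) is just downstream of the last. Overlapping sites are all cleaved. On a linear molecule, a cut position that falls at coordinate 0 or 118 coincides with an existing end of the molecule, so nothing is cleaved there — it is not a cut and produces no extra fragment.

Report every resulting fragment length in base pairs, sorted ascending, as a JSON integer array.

Per-enzyme occurrences:
  LmaI (ATAATA, off=2): starts [21, 36, 48, 79, 82, 98, 107] → cuts [23, 38, 50, 81, 84, 100, 109]
  QalI (CTGCC, off=1): starts [6, 11, 30, 57, 62, 67, 72] → cuts [7, 12, 31, 58, 63, 68, 73]

Pooled cuts: [7, 12, 23, 31, 38, 50, 58, 63, 68, 73, 81, 84, 100, 109]

Fragment lengths:
  [0,7): 7 bp
  [7,12): 5 bp
  [12,23): 11 bp
  [23,31): 8 bp
  [31,38): 7 bp
  [38,50): 12 bp
  [50,58): 8 bp
  [58,63): 5 bp
  [63,68): 5 bp
  [68,73): 5 bp
  [73,81): 8 bp
  [81,84): 3 bp
  [84,100): 16 bp
  [100,109): 9 bp
  [109,118): 9 bp

[3,5,5,5,5,7,7,8,8,8,9,9,11,12,16]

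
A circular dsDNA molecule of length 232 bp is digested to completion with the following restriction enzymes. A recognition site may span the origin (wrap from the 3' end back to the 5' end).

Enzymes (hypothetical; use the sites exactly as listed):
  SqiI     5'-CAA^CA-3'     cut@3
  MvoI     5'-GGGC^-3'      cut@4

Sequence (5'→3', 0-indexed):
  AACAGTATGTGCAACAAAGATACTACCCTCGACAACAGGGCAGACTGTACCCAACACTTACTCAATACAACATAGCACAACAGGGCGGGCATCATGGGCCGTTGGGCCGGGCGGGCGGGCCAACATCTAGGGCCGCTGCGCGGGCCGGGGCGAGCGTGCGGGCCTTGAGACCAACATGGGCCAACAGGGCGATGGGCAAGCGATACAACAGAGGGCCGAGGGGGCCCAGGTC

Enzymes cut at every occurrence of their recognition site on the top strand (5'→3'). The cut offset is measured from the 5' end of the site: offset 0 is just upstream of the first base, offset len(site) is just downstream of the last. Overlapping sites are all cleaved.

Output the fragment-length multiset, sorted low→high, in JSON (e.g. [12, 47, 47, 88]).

Scan for sites:
  SqiI CAACA/3: at [11, 32, 51, 67, 77, 120, 171, 181, 205, 231] ⇒ [2, 14, 35, 54, 70, 80, 123, 174, 184, 208]
  MvoI GGGC/4: at [37, 82, 86, 95, 103, 108, 112, 116, 129, 141, 147, 159, 177, 186, 193, 212, 221] ⇒ [41, 86, 90, 99, 107, 112, 116, 120, 133, 145, 151, 163, 181, 190, 197, 216, 225]

All cut coordinates (distinct, sorted): [2, 14, 35, 41, 54, 70, 80, 86, 90, 99, 107, 112, 116, 120, 123, 133, 145, 151, 163, 174, 181, 184, 190, 197, 208, 216, 225]

Fragments:
  2→14: 12 bp
  14→35: 21 bp
  35→41: 6 bp
  41→54: 13 bp
  54→70: 16 bp
  70→80: 10 bp
  80→86: 6 bp
  86→90: 4 bp
  90→99: 9 bp
  99→107: 8 bp
  107→112: 5 bp
  112→116: 4 bp
  116→120: 4 bp
  120→123: 3 bp
  123→133: 10 bp
  133→145: 12 bp
  145→151: 6 bp
  151→163: 12 bp
  163→174: 11 bp
  174→181: 7 bp
  181→184: 3 bp
  184→190: 6 bp
  190→197: 7 bp
  197→208: 11 bp
  208→216: 8 bp
  216→225: 9 bp
  225→2 (wrap): 232-225+2 = 9 bp

[3,3,4,4,4,5,6,6,6,6,7,7,8,8,9,9,9,10,10,11,11,12,12,12,13,16,21]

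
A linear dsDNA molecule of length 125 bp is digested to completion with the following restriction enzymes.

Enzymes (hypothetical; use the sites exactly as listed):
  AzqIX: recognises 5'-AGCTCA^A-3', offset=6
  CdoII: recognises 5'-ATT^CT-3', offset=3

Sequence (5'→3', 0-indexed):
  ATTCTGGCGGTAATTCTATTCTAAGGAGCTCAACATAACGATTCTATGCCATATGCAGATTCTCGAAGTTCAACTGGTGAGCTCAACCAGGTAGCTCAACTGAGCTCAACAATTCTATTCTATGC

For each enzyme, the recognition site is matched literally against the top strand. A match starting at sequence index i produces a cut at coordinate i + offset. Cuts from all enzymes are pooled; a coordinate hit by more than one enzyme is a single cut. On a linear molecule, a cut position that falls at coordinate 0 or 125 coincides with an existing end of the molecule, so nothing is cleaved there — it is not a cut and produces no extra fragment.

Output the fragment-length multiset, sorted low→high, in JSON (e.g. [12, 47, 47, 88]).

[3,5,5,6,6,10,11,12,12,13,18,24]

Scan for sites:
  AzqIX AGCTCAA/6: at [26, 79, 92, 102] ⇒ [32, 85, 98, 108]
  CdoII ATTCT/3: at [0, 12, 17, 40, 58, 111, 116] ⇒ [3, 15, 20, 43, 61, 114, 119]

All cut coordinates (distinct, sorted): [3, 15, 20, 32, 43, 61, 85, 98, 108, 114, 119]

Fragment lengths:
  [0,3): 3 bp
  [3,15): 12 bp
  [15,20): 5 bp
  [20,32): 12 bp
  [32,43): 11 bp
  [43,61): 18 bp
  [61,85): 24 bp
  [85,98): 13 bp
  [98,108): 10 bp
  [108,114): 6 bp
  [114,119): 5 bp
  [119,125): 6 bp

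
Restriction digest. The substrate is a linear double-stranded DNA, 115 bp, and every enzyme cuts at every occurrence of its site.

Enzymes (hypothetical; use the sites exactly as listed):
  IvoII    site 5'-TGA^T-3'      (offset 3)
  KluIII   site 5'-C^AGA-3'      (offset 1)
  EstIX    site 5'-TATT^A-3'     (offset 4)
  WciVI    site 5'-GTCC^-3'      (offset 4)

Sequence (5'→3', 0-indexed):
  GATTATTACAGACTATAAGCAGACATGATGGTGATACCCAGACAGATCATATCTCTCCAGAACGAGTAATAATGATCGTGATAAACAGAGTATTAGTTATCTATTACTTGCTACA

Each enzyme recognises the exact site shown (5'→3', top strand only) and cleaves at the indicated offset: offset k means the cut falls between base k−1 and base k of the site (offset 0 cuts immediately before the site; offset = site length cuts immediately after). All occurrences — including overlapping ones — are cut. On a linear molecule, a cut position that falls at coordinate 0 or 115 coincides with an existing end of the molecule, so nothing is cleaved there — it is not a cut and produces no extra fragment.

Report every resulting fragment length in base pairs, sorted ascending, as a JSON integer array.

[2,4,5,5,6,6,7,8,8,10,11,11,15,17]

Scan for sites:
  IvoII (TGAT, off=3): starts [25, 31, 72, 78] → cuts [28, 34, 75, 81]
  KluIII (CAGA, off=1): starts [8, 19, 38, 42, 57, 85] → cuts [9, 20, 39, 43, 58, 86]
  EstIX (TATTA, off=4): starts [3, 90, 101] → cuts [7, 94, 105]
  WciVI (GTCC, off=4): no sites

Pooled cuts: [7, 9, 20, 28, 34, 39, 43, 58, 75, 81, 86, 94, 105]

Fragment lengths:
  [0,7): 7 bp
  [7,9): 2 bp
  [9,20): 11 bp
  [20,28): 8 bp
  [28,34): 6 bp
  [34,39): 5 bp
  [39,43): 4 bp
  [43,58): 15 bp
  [58,75): 17 bp
  [75,81): 6 bp
  [81,86): 5 bp
  [86,94): 8 bp
  [94,105): 11 bp
  [105,115): 10 bp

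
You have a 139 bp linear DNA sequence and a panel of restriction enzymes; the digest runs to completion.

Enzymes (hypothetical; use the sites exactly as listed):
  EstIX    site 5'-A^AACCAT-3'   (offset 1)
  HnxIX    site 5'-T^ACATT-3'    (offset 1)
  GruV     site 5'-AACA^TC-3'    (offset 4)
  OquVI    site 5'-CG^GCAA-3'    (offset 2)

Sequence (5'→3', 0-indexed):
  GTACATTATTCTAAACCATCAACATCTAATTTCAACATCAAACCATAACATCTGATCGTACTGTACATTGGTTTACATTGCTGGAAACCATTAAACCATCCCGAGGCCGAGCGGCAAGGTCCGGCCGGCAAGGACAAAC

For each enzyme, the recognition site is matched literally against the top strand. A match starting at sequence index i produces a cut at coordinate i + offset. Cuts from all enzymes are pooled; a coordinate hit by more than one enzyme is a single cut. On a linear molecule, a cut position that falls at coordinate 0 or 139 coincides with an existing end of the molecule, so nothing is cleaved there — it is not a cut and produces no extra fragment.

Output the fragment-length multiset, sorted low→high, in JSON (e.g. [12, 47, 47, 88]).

[2,3,8,10,10,11,11,11,12,13,14,14,20]

Scan for sites:
  EstIX (AAACCAT, off=1): starts [12, 39, 84, 92] → cuts [13, 40, 85, 93]
  HnxIX (TACATT, off=1): starts [1, 63, 73] → cuts [2, 64, 74]
  GruV (AACATC, off=4): starts [20, 33, 46] → cuts [24, 37, 50]
  OquVI (CGGCAA, off=2): starts [111, 125] → cuts [113, 127]

All cut coordinates (distinct, sorted): [2, 13, 24, 37, 40, 50, 64, 74, 85, 93, 113, 127]

Fragment lengths:
  [0,2): 2 bp
  [2,13): 11 bp
  [13,24): 11 bp
  [24,37): 13 bp
  [37,40): 3 bp
  [40,50): 10 bp
  [50,64): 14 bp
  [64,74): 10 bp
  [74,85): 11 bp
  [85,93): 8 bp
  [93,113): 20 bp
  [113,127): 14 bp
  [127,139): 12 bp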